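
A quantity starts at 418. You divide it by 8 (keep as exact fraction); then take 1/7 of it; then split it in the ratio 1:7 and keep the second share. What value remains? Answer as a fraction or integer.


Start with 418.
Step 1: Divide by 8: 418 / 8 = 209/4
Step 2: Take 1/7: 209/4 * 1/7 = 209/28
Step 3: Split 1:7, second share = 209/28 * 7/8 = 209/32
Final result = 209/32

209/32


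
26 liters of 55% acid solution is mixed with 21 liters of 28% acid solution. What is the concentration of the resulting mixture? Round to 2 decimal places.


Solute in mixture 1 = 55% of 26 L = 26*55/100 = 143/10 L
Solute in mixture 2 = 28% of 21 L = 21*28/100 = 147/25 L
Total solute = 143/10 + 147/25 = 1009/50 L
Total volume = 26 + 21 = 47 L
Final concentration = 1009/50/47 * 100 = 42.94%

42.94


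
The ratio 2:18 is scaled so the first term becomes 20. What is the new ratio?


Original ratio: 2:18
First term target: 20
Scale factor = 20 / 2 = 10
Multiply second term: 18 * 10 = 180
Equivalent ratio = 20:180

20:180


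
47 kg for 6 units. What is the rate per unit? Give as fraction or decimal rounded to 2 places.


Total kg = 47
Number of units = 6
Unit rate = 47 / 6
= 7.83 kg per unit

7.83


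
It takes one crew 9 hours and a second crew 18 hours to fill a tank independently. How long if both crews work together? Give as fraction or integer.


Rate of A = 1/9 job per hour
Rate of B = 1/18 job per hour
Combined rate = 1/9 + 1/18
Find common denominator: (18 + 9)/(9*18) = 27/162
Combined rate = 1/6 job per hour
Time together = 1 / (1/6) = 6 hours

6


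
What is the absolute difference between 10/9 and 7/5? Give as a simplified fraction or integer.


Simplify: 10/9 = 10/9 and 7/5 = 7/5
Find common denominator: LCD = 45
Convert: 50/45 and 63/45
Difference = |50 - 63|/45 = 13/45
Simplified = 13/45

13/45


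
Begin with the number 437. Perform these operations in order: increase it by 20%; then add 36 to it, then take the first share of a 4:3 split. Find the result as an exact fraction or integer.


Start with 437.
Step 1: Increase by 20%: 437 * 120/100 = 2622/5
Step 2: Add 36: 2622/5+36=2802/5; split 4:3 first = 2802/5*4/7 = 11208/35
Final result = 11208/35

11208/35


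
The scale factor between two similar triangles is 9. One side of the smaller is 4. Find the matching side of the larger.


Similar triangles have proportional sides
Scale factor = 9
Smaller side = 4
Corresponding larger side = 4 * 9
= 36

36


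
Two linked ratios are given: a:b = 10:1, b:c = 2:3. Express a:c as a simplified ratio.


Given a:b = 10:1 and b:c = 2:3
Make b consistent. Multiply first ratio by 2: a:b = 20:2
Multiply second ratio by 1: b:c = 2:3
Now b = 2 in both, so a:b:c = 20:2:3
Therefore a:c = 20:3
Simplify by GCD: a:c = 20:3

20:3


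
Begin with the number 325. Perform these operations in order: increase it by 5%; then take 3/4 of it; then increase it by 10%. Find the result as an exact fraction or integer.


Start with 325.
Step 1: Increase by 5%: 325 * 105/100 = 1365/4
Step 2: Take 3/4: 1365/4 * 3/4 = 4095/16
Step 3: Increase by 10%: 4095/16 * 110/100 = 9009/32
Final result = 9009/32

9009/32


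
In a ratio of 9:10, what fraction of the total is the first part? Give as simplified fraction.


Total parts = 9 + 10 = 19
First part fraction = 9/19
Simplify: 9/19 = 9/19

9/19


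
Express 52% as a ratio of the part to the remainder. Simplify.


Part = 52%, Remainder = 48%
Ratio = 52:48
GCD(52, 48) = 4
Simplify: 13:12 = 13:12

13:12


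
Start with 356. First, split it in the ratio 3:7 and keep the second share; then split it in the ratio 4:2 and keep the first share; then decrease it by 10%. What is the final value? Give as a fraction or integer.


Start with 356.
Step 1: Split 3:7, second share = 356 * 7/10 = 1246/5
Step 2: Split 4:2, first share = 1246/5 * 4/6 = 2492/15
Step 3: Decrease by 10%: 2492/15 * 90/100 = 3738/25
Final result = 3738/25

3738/25


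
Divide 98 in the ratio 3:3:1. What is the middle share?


Ratio = 3:3:1
Total parts = 3 + 3 + 1 = 7
Value per part = 98 / 7 = 14
First share = 3 * 14 = 42
Middle share = 3 * 14 = 42
Third share = 1 * 14 = 14

42


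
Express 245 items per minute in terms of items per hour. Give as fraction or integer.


Converting from per minute to per hour
Rate = 245 items per minute
Multiply by 60: 245 * 60
= 14700 items per hour

14700


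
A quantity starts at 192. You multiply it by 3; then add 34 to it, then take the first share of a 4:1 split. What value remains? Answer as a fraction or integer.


Start with 192.
Step 1: Multiply by 3: 192 * 3 = 576
Step 2: Add 34: 576+34=610; split 4:1 first = 610*4/5 = 488
Final result = 488

488


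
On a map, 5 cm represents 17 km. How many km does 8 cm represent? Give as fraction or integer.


Map scale: 5 cm = 17 km
Measured distance on map = 8 cm
Set up proportion: 8 * 17 / 5
= 136 / 5
= 136/5 km

136/5


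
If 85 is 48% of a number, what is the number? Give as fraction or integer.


Given: 85 is 48% of the whole
Set up: 85 = 48/100 * whole
whole = 85 * 100 / 48
whole = 8500 / 48
whole = 2125/12

2125/12


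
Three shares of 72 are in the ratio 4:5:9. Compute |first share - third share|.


Total parts = 4 + 5 + 9 = 18
Value per part = 72 / 18 = 4
Shares: 4*4=16, 5*4=20, 9*4=36
First share = 16, third share = 36
Difference = |16 - 36| = 20

20


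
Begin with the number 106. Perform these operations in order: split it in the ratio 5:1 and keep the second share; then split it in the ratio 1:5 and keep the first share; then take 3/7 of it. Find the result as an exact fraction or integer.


Start with 106.
Step 1: Split 5:1, second share = 106 * 1/6 = 53/3
Step 2: Split 1:5, first share = 53/3 * 1/6 = 53/18
Step 3: Take 3/7: 53/18 * 3/7 = 53/42
Final result = 53/42

53/42


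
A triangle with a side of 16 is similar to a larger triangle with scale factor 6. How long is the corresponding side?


Similar triangles have proportional sides
Scale factor = 6
Smaller side = 16
Corresponding larger side = 16 * 6
= 96

96


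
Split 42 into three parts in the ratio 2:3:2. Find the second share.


Ratio = 2:3:2
Total parts = 2 + 3 + 2 = 7
Value per part = 42 / 7 = 6
First share = 2 * 6 = 12
Middle share = 3 * 6 = 18
Third share = 2 * 6 = 12

18


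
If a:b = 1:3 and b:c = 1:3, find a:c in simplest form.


Given a:b = 1:3 and b:c = 1:3
Make b consistent. Multiply first ratio by 1: a:b = 1:3
Multiply second ratio by 3: b:c = 3:9
Now b = 3 in both, so a:b:c = 1:3:9
Therefore a:c = 1:9
Simplify by GCD: a:c = 1:9

1:9


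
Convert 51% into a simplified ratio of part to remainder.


Part = 51%, Remainder = 49%
Ratio = 51:49
GCD(51, 49) = 1
Simplify: 51:49 = 51:49

51:49


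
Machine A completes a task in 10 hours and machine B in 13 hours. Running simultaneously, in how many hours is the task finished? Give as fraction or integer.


Rate of A = 1/10 job per hour
Rate of B = 1/13 job per hour
Combined rate = 1/10 + 1/13
Find common denominator: (13 + 10)/(10*13) = 23/130
Combined rate = 23/130 job per hour
Time together = 1 / (23/130) = 130/23 hours

130/23


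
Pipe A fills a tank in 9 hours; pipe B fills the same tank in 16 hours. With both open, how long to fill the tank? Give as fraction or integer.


Rate of A = 1/9 job per hour
Rate of B = 1/16 job per hour
Combined rate = 1/9 + 1/16
Find common denominator: (16 + 9)/(9*16) = 25/144
Combined rate = 25/144 job per hour
Time together = 1 / (25/144) = 144/25 hours

144/25


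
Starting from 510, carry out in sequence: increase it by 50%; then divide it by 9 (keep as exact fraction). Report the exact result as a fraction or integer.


Start with 510.
Step 1: Increase by 50%: 510 * 150/100 = 765
Step 2: Divide by 9: 765 / 9 = 85
Final result = 85

85


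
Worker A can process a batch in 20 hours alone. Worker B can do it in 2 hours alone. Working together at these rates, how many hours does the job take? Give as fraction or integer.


Rate of A = 1/20 job per hour
Rate of B = 1/2 job per hour
Combined rate = 1/20 + 1/2
Find common denominator: (2 + 20)/(20*2) = 22/40
Combined rate = 11/20 job per hour
Time together = 1 / (11/20) = 20/11 hours

20/11


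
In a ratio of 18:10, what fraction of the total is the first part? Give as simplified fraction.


Total parts = 18 + 10 = 28
First part fraction = 18/28
Simplify: 18/28 = 9/14

9/14


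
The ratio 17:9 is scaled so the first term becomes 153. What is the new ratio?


Original ratio: 17:9
First term target: 153
Scale factor = 153 / 17 = 9
Multiply second term: 9 * 9 = 81
Equivalent ratio = 153:81

153:81


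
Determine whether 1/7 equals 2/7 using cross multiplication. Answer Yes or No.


Cross multiply to check 1/7 = 2/7
Left cross product: 1 * 7 = 7
Right cross product: 7 * 2 = 14
7 != 14
Not equal, so proportions differ => No

No


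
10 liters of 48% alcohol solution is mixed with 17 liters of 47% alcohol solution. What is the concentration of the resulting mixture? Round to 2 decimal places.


Solute in mixture 1 = 48% of 10 L = 10*48/100 = 24/5 L
Solute in mixture 2 = 47% of 17 L = 17*47/100 = 799/100 L
Total solute = 24/5 + 799/100 = 1279/100 L
Total volume = 10 + 17 = 27 L
Final concentration = 1279/100/27 * 100 = 47.37%

47.37


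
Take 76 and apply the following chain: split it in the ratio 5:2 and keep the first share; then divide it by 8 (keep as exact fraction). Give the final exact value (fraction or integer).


Start with 76.
Step 1: Split 5:2, first share = 76 * 5/7 = 380/7
Step 2: Divide by 8: 380/7 / 8 = 95/14
Final result = 95/14

95/14


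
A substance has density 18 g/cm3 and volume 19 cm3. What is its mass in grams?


Using mass = density * volume
Density = 18 g/cm3
Volume = 19 cm3
Mass = 18 * 19
= 342 g

342


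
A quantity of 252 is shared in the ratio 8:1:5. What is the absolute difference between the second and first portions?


Total parts = 8 + 1 + 5 = 14
Value per part = 252 / 14 = 18
Shares: 8*18=144, 1*18=18, 5*18=90
Second share = 18, first share = 144
Difference = |18 - 144| = 126

126


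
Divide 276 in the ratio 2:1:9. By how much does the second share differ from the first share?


Total parts = 2 + 1 + 9 = 12
Value per part = 276 / 12 = 23
Shares: 2*23=46, 1*23=23, 9*23=207
Second share = 23, first share = 46
Difference = |23 - 46| = 23

23


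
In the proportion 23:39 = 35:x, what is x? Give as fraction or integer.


Setting up: 23/39 = 35/x
Cross multiply: 23 * x = 39 * 35
23x = 1365
x = 1365/23
x = 1365/23

1365/23


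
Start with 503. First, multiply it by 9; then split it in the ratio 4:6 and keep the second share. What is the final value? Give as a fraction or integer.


Start with 503.
Step 1: Multiply by 9: 503 * 9 = 4527
Step 2: Split 4:6, second share = 4527 * 6/10 = 13581/5
Final result = 13581/5

13581/5


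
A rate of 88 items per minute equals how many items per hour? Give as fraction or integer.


Converting from per minute to per hour
Rate = 88 items per minute
Multiply by 60: 88 * 60
= 5280 items per hour

5280


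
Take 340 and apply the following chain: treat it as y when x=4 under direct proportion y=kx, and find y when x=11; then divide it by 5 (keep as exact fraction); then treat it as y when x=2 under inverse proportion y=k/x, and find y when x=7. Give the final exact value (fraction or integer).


Start with 340.
Step 1: Direct prop: k = (340)/4; new y = k*11 = 340*11/4 = 935
Step 2: Divide by 5: 935 / 5 = 187
Step 3: Inverse prop: k = (187)*2; new y = k/7 = 187*2/7 = 374/7
Final result = 374/7

374/7


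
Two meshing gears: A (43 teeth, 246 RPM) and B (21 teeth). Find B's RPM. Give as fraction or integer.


Gear ratio: teeth_A * RPM_A = teeth_B * RPM_B
43 * 246 = 21 * RPM_B
10578 = 21 * RPM_B
RPM_B = 10578 / 21
RPM_B = 3526/7

3526/7


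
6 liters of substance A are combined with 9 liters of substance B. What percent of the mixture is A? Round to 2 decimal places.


Volume of A = 6 L
Volume of B = 9 L
Total volume = 6 + 9 = 15 L
Percentage of A = (6/15) * 100
= 40.00%

40.00


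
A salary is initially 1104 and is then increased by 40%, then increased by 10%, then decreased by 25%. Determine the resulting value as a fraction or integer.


Start: 1104
Step 1: increase by 40% => multiply by 140/100
  1104 * 140/100 = 7728/5
Step 2: increase by 10% => multiply by 110/100
  7728/5 * 110/100 = 42504/25
Step 3: decrease by 25% => multiply by 75/100
  42504/25 * 75/100 = 31878/25
Final value = 31878/25

31878/25


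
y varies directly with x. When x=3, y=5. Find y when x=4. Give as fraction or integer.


Direct proportion: y = kx
Find k: k = 5/3 = 5/3
Compute y at x=4: y = 5/3 * 4
y = 20/3

20/3


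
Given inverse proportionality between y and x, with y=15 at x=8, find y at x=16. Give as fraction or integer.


Inverse proportion: y = k/x
Find k: k = 8 * 15 = 120
Compute y at x=16: y = 120/16
y = 15/2

15/2


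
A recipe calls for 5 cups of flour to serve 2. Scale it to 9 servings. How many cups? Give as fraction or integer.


Original: 5 cups for 2 servings
Target servings = 9
Scaling factor = 9/2
New amount = 5 * 9/2
= 45/2
= 45/2 cups

45/2


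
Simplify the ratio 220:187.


Find GCD(220, 187)
GCD = 11
Divide both by 11: 220/11 = 20, 187/11 = 17
Simplified ratio = 20:17

20:17


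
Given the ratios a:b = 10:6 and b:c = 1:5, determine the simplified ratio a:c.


Given a:b = 10:6 and b:c = 1:5
Make b consistent. Multiply first ratio by 1: a:b = 10:6
Multiply second ratio by 6: b:c = 6:30
Now b = 6 in both, so a:b:c = 10:6:30
Therefore a:c = 10:30
Simplify by GCD: a:c = 1:3

1:3


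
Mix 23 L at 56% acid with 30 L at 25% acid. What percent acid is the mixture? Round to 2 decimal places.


Solute in mixture 1 = 56% of 23 L = 23*56/100 = 322/25 L
Solute in mixture 2 = 25% of 30 L = 30*25/100 = 15/2 L
Total solute = 322/25 + 15/2 = 1019/50 L
Total volume = 23 + 30 = 53 L
Final concentration = 1019/50/53 * 100 = 38.45%

38.45


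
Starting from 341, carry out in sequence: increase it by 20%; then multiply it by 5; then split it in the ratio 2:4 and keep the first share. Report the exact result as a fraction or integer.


Start with 341.
Step 1: Increase by 20%: 341 * 120/100 = 2046/5
Step 2: Multiply by 5: 2046/5 * 5 = 2046
Step 3: Split 2:4, first share = 2046 * 2/6 = 682
Final result = 682

682


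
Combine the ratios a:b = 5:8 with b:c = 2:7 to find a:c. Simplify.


Given a:b = 5:8 and b:c = 2:7
Make b consistent. Multiply first ratio by 2: a:b = 10:16
Multiply second ratio by 8: b:c = 16:56
Now b = 16 in both, so a:b:c = 10:16:56
Therefore a:c = 10:56
Simplify by GCD: a:c = 5:28

5:28


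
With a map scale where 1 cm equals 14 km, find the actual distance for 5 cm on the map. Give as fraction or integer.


Map scale: 1 cm = 14 km
Measured distance on map = 5 cm
Set up proportion: 5 * 14 / 1
= 70 / 1
= 70 km

70


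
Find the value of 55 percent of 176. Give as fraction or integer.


Compute 55% of 176
Convert percentage: 55% = 55/100
Multiply: 176 * 55/100
= 9680/100
= 484/5

484/5


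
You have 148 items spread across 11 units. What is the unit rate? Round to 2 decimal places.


Total items = 148
Number of units = 11
Unit rate = 148 / 11
= 13.45 items per unit

13.45


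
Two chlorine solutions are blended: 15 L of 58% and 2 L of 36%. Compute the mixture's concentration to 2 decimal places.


Solute in mixture 1 = 58% of 15 L = 15*58/100 = 87/10 L
Solute in mixture 2 = 36% of 2 L = 2*36/100 = 18/25 L
Total solute = 87/10 + 18/25 = 471/50 L
Total volume = 15 + 2 = 17 L
Final concentration = 471/50/17 * 100 = 55.41%

55.41


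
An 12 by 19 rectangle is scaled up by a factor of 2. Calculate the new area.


Original dimensions: 12 x 19
Enlargement factor = 2
New width = 12 * 2 = 24
New height = 19 * 2 = 38
New area = 24 * 38 = 912

912


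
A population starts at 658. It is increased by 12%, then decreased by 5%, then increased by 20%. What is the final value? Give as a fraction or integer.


Start: 658
Step 1: increase by 12% => multiply by 112/100
  658 * 112/100 = 18424/25
Step 2: decrease by 5% => multiply by 95/100
  18424/25 * 95/100 = 87514/125
Step 3: increase by 20% => multiply by 120/100
  87514/125 * 120/100 = 525084/625
Final value = 525084/625

525084/625


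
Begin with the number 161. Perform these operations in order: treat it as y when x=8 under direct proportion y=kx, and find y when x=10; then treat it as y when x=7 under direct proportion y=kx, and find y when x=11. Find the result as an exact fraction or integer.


Start with 161.
Step 1: Direct prop: k = (161)/8; new y = k*10 = 161*10/8 = 805/4
Step 2: Direct prop: k = (805/4)/7; new y = k*11 = 805/4*11/7 = 1265/4
Final result = 1265/4

1265/4


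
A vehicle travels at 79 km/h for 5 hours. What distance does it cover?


Using distance = speed * time
Speed = 79 km/h
Time = 5 hours
Distance = 79 * 5
= 395 km

395


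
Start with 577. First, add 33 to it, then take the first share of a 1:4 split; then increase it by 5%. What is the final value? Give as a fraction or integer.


Start with 577.
Step 1: Add 33: 577+33=610; split 1:4 first = 610*1/5 = 122
Step 2: Increase by 5%: 122 * 105/100 = 1281/10
Final result = 1281/10

1281/10


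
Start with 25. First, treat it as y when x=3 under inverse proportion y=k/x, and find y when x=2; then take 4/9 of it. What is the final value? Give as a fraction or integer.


Start with 25.
Step 1: Inverse prop: k = (25)*3; new y = k/2 = 25*3/2 = 75/2
Step 2: Take 4/9: 75/2 * 4/9 = 50/3
Final result = 50/3

50/3


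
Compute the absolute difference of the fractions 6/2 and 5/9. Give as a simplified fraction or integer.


Simplify: 6/2 = 3 and 5/9 = 5/9
Find common denominator: LCD = 9
Convert: 27/9 and 5/9
Difference = |27 - 5|/9 = 22/9
Simplified = 22/9

22/9


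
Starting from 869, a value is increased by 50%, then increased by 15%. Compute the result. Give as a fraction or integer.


Start: 869
Step 1: increase by 50% => multiply by 150/100
  869 * 150/100 = 2607/2
Step 2: increase by 15% => multiply by 115/100
  2607/2 * 115/100 = 59961/40
Final value = 59961/40

59961/40


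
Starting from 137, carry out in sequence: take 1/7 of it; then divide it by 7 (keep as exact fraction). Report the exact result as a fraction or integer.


Start with 137.
Step 1: Take 1/7: 137 * 1/7 = 137/7
Step 2: Divide by 7: 137/7 / 7 = 137/49
Final result = 137/49

137/49


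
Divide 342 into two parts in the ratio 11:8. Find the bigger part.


Total parts = 11 + 8 = 19
Value per part = 342 / 19 = 18
First share = 11 * 18 = 198
Second share = 8 * 18 = 144
Larger share = 198

198


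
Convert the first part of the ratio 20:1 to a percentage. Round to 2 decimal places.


Total parts = 20 + 1 = 21
First part fraction = 20/21
Percentage = (20/21) * 100
= 0.952381 * 100
= 95.24%

95.24


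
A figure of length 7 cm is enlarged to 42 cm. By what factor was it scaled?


Original length = 7 cm
Scaled length = 42 cm
Scale factor = 42 / 7
= 6

6


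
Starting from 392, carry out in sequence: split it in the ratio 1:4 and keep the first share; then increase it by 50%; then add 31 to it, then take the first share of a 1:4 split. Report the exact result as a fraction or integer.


Start with 392.
Step 1: Split 1:4, first share = 392 * 1/5 = 392/5
Step 2: Increase by 50%: 392/5 * 150/100 = 588/5
Step 3: Add 31: 588/5+31=743/5; split 1:4 first = 743/5*1/5 = 743/25
Final result = 743/25

743/25


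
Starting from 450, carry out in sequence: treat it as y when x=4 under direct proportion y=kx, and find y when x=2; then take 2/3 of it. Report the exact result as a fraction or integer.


Start with 450.
Step 1: Direct prop: k = (450)/4; new y = k*2 = 450*2/4 = 225
Step 2: Take 2/3: 225 * 2/3 = 150
Final result = 150

150


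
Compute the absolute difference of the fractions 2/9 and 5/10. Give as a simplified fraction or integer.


Simplify: 2/9 = 2/9 and 5/10 = 1/2
Find common denominator: LCD = 18
Convert: 4/18 and 9/18
Difference = |4 - 9|/18 = 5/18
Simplified = 5/18

5/18


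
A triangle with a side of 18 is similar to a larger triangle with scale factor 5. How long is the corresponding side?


Similar triangles have proportional sides
Scale factor = 5
Smaller side = 18
Corresponding larger side = 18 * 5
= 90

90


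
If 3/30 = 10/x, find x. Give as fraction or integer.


Setting up: 3/30 = 10/x
Cross multiply: 3 * x = 30 * 10
3x = 300
x = 300/3
x = 100

100


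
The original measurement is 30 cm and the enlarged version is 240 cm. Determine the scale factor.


Original length = 30 cm
Scaled length = 240 cm
Scale factor = 240 / 30
= 8

8


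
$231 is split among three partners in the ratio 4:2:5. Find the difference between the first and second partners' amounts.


Total parts = 4 + 2 + 5 = 11
Value per part = 231 / 11 = 21
Shares: 4*21=84, 2*21=42, 5*21=105
First share = 84, second share = 42
Difference = |84 - 42| = 42

42


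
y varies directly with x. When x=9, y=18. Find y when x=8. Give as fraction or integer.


Direct proportion: y = kx
Find k: k = 18/9 = 2
Compute y at x=8: y = 2 * 8
y = 16

16


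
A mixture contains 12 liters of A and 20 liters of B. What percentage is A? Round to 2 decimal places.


Volume of A = 12 L
Volume of B = 20 L
Total volume = 12 + 20 = 32 L
Percentage of A = (12/32) * 100
= 37.50%

37.50


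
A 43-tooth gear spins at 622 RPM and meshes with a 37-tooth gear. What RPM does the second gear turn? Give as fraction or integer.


Gear ratio: teeth_A * RPM_A = teeth_B * RPM_B
43 * 622 = 37 * RPM_B
26746 = 37 * RPM_B
RPM_B = 26746 / 37
RPM_B = 26746/37

26746/37


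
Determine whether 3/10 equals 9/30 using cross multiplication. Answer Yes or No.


Cross multiply to check 3/10 = 9/30
Left cross product: 3 * 30 = 90
Right cross product: 10 * 9 = 90
90 = 90
Equal, so proportions match => Yes

Yes


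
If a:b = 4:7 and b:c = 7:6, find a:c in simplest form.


Given a:b = 4:7 and b:c = 7:6
Make b consistent. Multiply first ratio by 7: a:b = 28:49
Multiply second ratio by 7: b:c = 49:42
Now b = 49 in both, so a:b:c = 28:49:42
Therefore a:c = 28:42
Simplify by GCD: a:c = 2:3

2:3


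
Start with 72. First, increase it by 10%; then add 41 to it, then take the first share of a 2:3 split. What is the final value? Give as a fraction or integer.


Start with 72.
Step 1: Increase by 10%: 72 * 110/100 = 396/5
Step 2: Add 41: 396/5+41=601/5; split 2:3 first = 601/5*2/5 = 1202/25
Final result = 1202/25

1202/25


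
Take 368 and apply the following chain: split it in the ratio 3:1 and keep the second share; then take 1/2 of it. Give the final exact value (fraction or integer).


Start with 368.
Step 1: Split 3:1, second share = 368 * 1/4 = 92
Step 2: Take 1/2: 92 * 1/2 = 46
Final result = 46

46


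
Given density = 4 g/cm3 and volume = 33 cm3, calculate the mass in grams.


Using mass = density * volume
Density = 4 g/cm3
Volume = 33 cm3
Mass = 4 * 33
= 132 g

132


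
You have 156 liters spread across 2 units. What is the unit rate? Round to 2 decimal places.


Total liters = 156
Number of units = 2
Unit rate = 156 / 2
= 78 liters per unit

78


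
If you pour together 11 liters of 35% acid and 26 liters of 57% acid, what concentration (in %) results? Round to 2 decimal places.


Solute in mixture 1 = 35% of 11 L = 11*35/100 = 77/20 L
Solute in mixture 2 = 57% of 26 L = 26*57/100 = 741/50 L
Total solute = 77/20 + 741/50 = 1867/100 L
Total volume = 11 + 26 = 37 L
Final concentration = 1867/100/37 * 100 = 50.46%

50.46


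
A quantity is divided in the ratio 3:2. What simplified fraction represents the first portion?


Total parts = 3 + 2 = 5
First part fraction = 3/5
Simplify: 3/5 = 3/5

3/5


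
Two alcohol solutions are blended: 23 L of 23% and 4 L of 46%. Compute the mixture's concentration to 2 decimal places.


Solute in mixture 1 = 23% of 23 L = 23*23/100 = 529/100 L
Solute in mixture 2 = 46% of 4 L = 4*46/100 = 46/25 L
Total solute = 529/100 + 46/25 = 713/100 L
Total volume = 23 + 4 = 27 L
Final concentration = 713/100/27 * 100 = 26.41%

26.41


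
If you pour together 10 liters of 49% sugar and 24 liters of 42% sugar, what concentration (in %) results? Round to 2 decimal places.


Solute in mixture 1 = 49% of 10 L = 10*49/100 = 49/10 L
Solute in mixture 2 = 42% of 24 L = 24*42/100 = 252/25 L
Total solute = 49/10 + 252/25 = 749/50 L
Total volume = 10 + 24 = 34 L
Final concentration = 749/50/34 * 100 = 44.06%

44.06


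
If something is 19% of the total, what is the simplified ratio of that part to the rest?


Part = 19%, Remainder = 81%
Ratio = 19:81
GCD(19, 81) = 1
Simplify: 19:81 = 19:81

19:81


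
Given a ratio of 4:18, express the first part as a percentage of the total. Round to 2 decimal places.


Total parts = 4 + 18 = 22
First part fraction = 4/22
Percentage = (4/22) * 100
= 0.181818 * 100
= 18.18%

18.18


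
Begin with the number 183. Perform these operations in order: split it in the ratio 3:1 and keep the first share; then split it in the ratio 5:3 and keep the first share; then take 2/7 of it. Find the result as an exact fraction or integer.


Start with 183.
Step 1: Split 3:1, first share = 183 * 3/4 = 549/4
Step 2: Split 5:3, first share = 549/4 * 5/8 = 2745/32
Step 3: Take 2/7: 2745/32 * 2/7 = 2745/112
Final result = 2745/112

2745/112


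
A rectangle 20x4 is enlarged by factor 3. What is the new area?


Original dimensions: 20 x 4
Enlargement factor = 3
New width = 20 * 3 = 60
New height = 4 * 3 = 12
New area = 60 * 12 = 720

720


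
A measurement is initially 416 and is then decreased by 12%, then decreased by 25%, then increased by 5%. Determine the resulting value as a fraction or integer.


Start: 416
Step 1: decrease by 12% => multiply by 88/100
  416 * 88/100 = 9152/25
Step 2: decrease by 25% => multiply by 75/100
  9152/25 * 75/100 = 6864/25
Step 3: increase by 5% => multiply by 105/100
  6864/25 * 105/100 = 36036/125
Final value = 36036/125

36036/125


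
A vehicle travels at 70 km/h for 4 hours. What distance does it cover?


Using distance = speed * time
Speed = 70 km/h
Time = 4 hours
Distance = 70 * 4
= 280 km

280


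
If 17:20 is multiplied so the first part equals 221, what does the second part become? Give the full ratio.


Original ratio: 17:20
First term target: 221
Scale factor = 221 / 17 = 13
Multiply second term: 20 * 13 = 260
Equivalent ratio = 221:260

221:260


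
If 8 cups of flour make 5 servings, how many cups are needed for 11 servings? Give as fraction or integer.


Original: 8 cups for 5 servings
Target servings = 11
Scaling factor = 11/5
New amount = 8 * 11/5
= 88/5
= 88/5 cups

88/5


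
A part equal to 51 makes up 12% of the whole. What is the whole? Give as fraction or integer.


Given: 51 is 12% of the whole
Set up: 51 = 12/100 * whole
whole = 51 * 100 / 12
whole = 5100 / 12
whole = 425

425


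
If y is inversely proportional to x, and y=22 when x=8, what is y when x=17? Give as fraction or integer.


Inverse proportion: y = k/x
Find k: k = 8 * 22 = 176
Compute y at x=17: y = 176/17
y = 176/17

176/17


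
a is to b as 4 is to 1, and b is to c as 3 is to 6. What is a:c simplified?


Given a:b = 4:1 and b:c = 3:6
Make b consistent. Multiply first ratio by 3: a:b = 12:3
Multiply second ratio by 1: b:c = 3:6
Now b = 3 in both, so a:b:c = 12:3:6
Therefore a:c = 12:6
Simplify by GCD: a:c = 2:1

2:1


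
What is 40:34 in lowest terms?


Find GCD(40, 34)
GCD = 2
Divide both by 2: 40/2 = 20, 34/2 = 17
Simplified ratio = 20:17

20:17


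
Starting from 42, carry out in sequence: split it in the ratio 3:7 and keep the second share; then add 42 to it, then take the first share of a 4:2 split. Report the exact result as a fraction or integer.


Start with 42.
Step 1: Split 3:7, second share = 42 * 7/10 = 147/5
Step 2: Add 42: 147/5+42=357/5; split 4:2 first = 357/5*4/6 = 238/5
Final result = 238/5

238/5


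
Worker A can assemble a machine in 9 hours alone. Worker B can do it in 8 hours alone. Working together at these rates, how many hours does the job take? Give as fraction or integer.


Rate of A = 1/9 job per hour
Rate of B = 1/8 job per hour
Combined rate = 1/9 + 1/8
Find common denominator: (8 + 9)/(9*8) = 17/72
Combined rate = 17/72 job per hour
Time together = 1 / (17/72) = 72/17 hours

72/17


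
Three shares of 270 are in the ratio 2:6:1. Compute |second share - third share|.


Total parts = 2 + 6 + 1 = 9
Value per part = 270 / 9 = 30
Shares: 2*30=60, 6*30=180, 1*30=30
Second share = 180, third share = 30
Difference = |180 - 30| = 150

150


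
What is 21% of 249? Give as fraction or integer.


Compute 21% of 249
Convert percentage: 21% = 21/100
Multiply: 249 * 21/100
= 5229/100
= 5229/100

5229/100


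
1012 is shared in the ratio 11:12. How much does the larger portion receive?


Total parts = 11 + 12 = 23
Value per part = 1012 / 23 = 44
First share = 11 * 44 = 484
Second share = 12 * 44 = 528
Larger share = 528

528


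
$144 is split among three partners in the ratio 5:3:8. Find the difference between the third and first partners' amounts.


Total parts = 5 + 3 + 8 = 16
Value per part = 144 / 16 = 9
Shares: 5*9=45, 3*9=27, 8*9=72
Third share = 72, first share = 45
Difference = |72 - 45| = 27

27


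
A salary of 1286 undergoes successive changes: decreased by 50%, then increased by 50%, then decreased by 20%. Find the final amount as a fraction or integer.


Start: 1286
Step 1: decrease by 50% => multiply by 50/100
  1286 * 50/100 = 643
Step 2: increase by 50% => multiply by 150/100
  643 * 150/100 = 1929/2
Step 3: decrease by 20% => multiply by 80/100
  1929/2 * 80/100 = 3858/5
Final value = 3858/5

3858/5


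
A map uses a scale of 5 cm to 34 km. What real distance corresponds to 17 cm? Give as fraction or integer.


Map scale: 5 cm = 34 km
Measured distance on map = 17 cm
Set up proportion: 17 * 34 / 5
= 578 / 5
= 578/5 km

578/5


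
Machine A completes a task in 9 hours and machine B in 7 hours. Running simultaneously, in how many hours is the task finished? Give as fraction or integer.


Rate of A = 1/9 job per hour
Rate of B = 1/7 job per hour
Combined rate = 1/9 + 1/7
Find common denominator: (7 + 9)/(9*7) = 16/63
Combined rate = 16/63 job per hour
Time together = 1 / (16/63) = 63/16 hours

63/16


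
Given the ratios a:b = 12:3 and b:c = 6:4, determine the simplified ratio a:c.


Given a:b = 12:3 and b:c = 6:4
Make b consistent. Multiply first ratio by 6: a:b = 72:18
Multiply second ratio by 3: b:c = 18:12
Now b = 18 in both, so a:b:c = 72:18:12
Therefore a:c = 72:12
Simplify by GCD: a:c = 6:1

6:1


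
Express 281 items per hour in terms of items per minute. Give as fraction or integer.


Converting from per hour to per minute
Rate = 281 items per hour
Divide by 60: 281/60
= 281/60 items per minute

281/60


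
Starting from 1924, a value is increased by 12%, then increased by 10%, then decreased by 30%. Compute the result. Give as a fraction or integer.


Start: 1924
Step 1: increase by 12% => multiply by 112/100
  1924 * 112/100 = 53872/25
Step 2: increase by 10% => multiply by 110/100
  53872/25 * 110/100 = 296296/125
Step 3: decrease by 30% => multiply by 70/100
  296296/125 * 70/100 = 1037036/625
Final value = 1037036/625

1037036/625


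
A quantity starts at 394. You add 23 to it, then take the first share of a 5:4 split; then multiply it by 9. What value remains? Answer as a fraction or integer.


Start with 394.
Step 1: Add 23: 394+23=417; split 5:4 first = 417*5/9 = 695/3
Step 2: Multiply by 9: 695/3 * 9 = 2085
Final result = 2085

2085


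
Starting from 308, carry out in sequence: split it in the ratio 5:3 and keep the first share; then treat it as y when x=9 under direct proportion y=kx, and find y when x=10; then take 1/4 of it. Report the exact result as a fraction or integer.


Start with 308.
Step 1: Split 5:3, first share = 308 * 5/8 = 385/2
Step 2: Direct prop: k = (385/2)/9; new y = k*10 = 385/2*10/9 = 1925/9
Step 3: Take 1/4: 1925/9 * 1/4 = 1925/36
Final result = 1925/36

1925/36


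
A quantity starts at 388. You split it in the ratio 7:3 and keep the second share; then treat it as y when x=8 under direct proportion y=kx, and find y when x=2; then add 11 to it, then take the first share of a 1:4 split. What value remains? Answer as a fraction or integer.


Start with 388.
Step 1: Split 7:3, second share = 388 * 3/10 = 582/5
Step 2: Direct prop: k = (582/5)/8; new y = k*2 = 582/5*2/8 = 291/10
Step 3: Add 11: 291/10+11=401/10; split 1:4 first = 401/10*1/5 = 401/50
Final result = 401/50

401/50


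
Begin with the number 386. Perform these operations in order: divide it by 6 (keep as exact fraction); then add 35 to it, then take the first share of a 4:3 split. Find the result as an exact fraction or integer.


Start with 386.
Step 1: Divide by 6: 386 / 6 = 193/3
Step 2: Add 35: 193/3+35=298/3; split 4:3 first = 298/3*4/7 = 1192/21
Final result = 1192/21

1192/21


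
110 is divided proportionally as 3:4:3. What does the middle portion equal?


Ratio = 3:4:3
Total parts = 3 + 4 + 3 = 10
Value per part = 110 / 10 = 11
First share = 3 * 11 = 33
Middle share = 4 * 11 = 44
Third share = 3 * 11 = 33

44


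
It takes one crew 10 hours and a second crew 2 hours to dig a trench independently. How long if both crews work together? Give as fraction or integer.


Rate of A = 1/10 job per hour
Rate of B = 1/2 job per hour
Combined rate = 1/10 + 1/2
Find common denominator: (2 + 10)/(10*2) = 12/20
Combined rate = 3/5 job per hour
Time together = 1 / (3/5) = 5/3 hours

5/3


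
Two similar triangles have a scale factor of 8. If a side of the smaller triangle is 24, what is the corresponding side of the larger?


Similar triangles have proportional sides
Scale factor = 8
Smaller side = 24
Corresponding larger side = 24 * 8
= 192

192


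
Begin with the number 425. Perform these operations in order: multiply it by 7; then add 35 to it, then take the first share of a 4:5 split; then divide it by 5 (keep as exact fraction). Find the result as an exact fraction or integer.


Start with 425.
Step 1: Multiply by 7: 425 * 7 = 2975
Step 2: Add 35: 2975+35=3010; split 4:5 first = 3010*4/9 = 12040/9
Step 3: Divide by 5: 12040/9 / 5 = 2408/9
Final result = 2408/9

2408/9


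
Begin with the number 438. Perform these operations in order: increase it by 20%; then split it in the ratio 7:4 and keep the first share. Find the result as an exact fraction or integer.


Start with 438.
Step 1: Increase by 20%: 438 * 120/100 = 2628/5
Step 2: Split 7:4, first share = 2628/5 * 7/11 = 18396/55
Final result = 18396/55

18396/55


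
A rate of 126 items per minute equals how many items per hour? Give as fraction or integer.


Converting from per minute to per hour
Rate = 126 items per minute
Multiply by 60: 126 * 60
= 7560 items per hour

7560


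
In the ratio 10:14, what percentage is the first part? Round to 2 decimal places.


Total parts = 10 + 14 = 24
First part fraction = 10/24
Percentage = (10/24) * 100
= 0.416667 * 100
= 41.67%

41.67


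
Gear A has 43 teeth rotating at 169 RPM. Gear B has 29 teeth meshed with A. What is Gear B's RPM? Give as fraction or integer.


Gear ratio: teeth_A * RPM_A = teeth_B * RPM_B
43 * 169 = 29 * RPM_B
7267 = 29 * RPM_B
RPM_B = 7267 / 29
RPM_B = 7267/29

7267/29


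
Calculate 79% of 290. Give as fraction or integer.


Compute 79% of 290
Convert percentage: 79% = 79/100
Multiply: 290 * 79/100
= 22910/100
= 2291/10

2291/10


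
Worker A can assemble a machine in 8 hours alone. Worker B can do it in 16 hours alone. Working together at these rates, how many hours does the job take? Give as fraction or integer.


Rate of A = 1/8 job per hour
Rate of B = 1/16 job per hour
Combined rate = 1/8 + 1/16
Find common denominator: (16 + 8)/(8*16) = 24/128
Combined rate = 3/16 job per hour
Time together = 1 / (3/16) = 16/3 hours

16/3


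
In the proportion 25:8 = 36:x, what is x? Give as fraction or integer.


Setting up: 25/8 = 36/x
Cross multiply: 25 * x = 8 * 36
25x = 288
x = 288/25
x = 288/25

288/25


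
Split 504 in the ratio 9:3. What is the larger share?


Total parts = 9 + 3 = 12
Value per part = 504 / 12 = 42
First share = 9 * 42 = 378
Second share = 3 * 42 = 126
Larger share = 378

378


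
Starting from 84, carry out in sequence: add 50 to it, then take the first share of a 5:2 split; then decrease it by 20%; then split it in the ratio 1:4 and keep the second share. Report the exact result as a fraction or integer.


Start with 84.
Step 1: Add 50: 84+50=134; split 5:2 first = 134*5/7 = 670/7
Step 2: Decrease by 20%: 670/7 * 80/100 = 536/7
Step 3: Split 1:4, second share = 536/7 * 4/5 = 2144/35
Final result = 2144/35

2144/35


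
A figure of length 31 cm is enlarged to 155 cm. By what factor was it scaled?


Original length = 31 cm
Scaled length = 155 cm
Scale factor = 155 / 31
= 5

5


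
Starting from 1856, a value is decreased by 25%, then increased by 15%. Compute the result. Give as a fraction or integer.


Start: 1856
Step 1: decrease by 25% => multiply by 75/100
  1856 * 75/100 = 1392
Step 2: increase by 15% => multiply by 115/100
  1392 * 115/100 = 8004/5
Final value = 8004/5

8004/5


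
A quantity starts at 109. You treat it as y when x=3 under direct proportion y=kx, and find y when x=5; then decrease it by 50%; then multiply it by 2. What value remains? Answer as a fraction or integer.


Start with 109.
Step 1: Direct prop: k = (109)/3; new y = k*5 = 109*5/3 = 545/3
Step 2: Decrease by 50%: 545/3 * 50/100 = 545/6
Step 3: Multiply by 2: 545/6 * 2 = 545/3
Final result = 545/3

545/3


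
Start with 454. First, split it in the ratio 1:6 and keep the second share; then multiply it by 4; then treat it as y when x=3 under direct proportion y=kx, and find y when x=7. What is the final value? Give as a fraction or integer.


Start with 454.
Step 1: Split 1:6, second share = 454 * 6/7 = 2724/7
Step 2: Multiply by 4: 2724/7 * 4 = 10896/7
Step 3: Direct prop: k = (10896/7)/3; new y = k*7 = 10896/7*7/3 = 3632
Final result = 3632

3632


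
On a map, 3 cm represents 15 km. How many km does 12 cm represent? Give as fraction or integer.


Map scale: 3 cm = 15 km
Measured distance on map = 12 cm
Set up proportion: 12 * 15 / 3
= 180 / 3
= 60 km

60


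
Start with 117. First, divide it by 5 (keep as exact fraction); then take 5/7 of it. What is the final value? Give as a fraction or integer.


Start with 117.
Step 1: Divide by 5: 117 / 5 = 117/5
Step 2: Take 5/7: 117/5 * 5/7 = 117/7
Final result = 117/7

117/7


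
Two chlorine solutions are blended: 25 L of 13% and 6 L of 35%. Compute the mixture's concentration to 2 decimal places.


Solute in mixture 1 = 13% of 25 L = 25*13/100 = 13/4 L
Solute in mixture 2 = 35% of 6 L = 6*35/100 = 21/10 L
Total solute = 13/4 + 21/10 = 107/20 L
Total volume = 25 + 6 = 31 L
Final concentration = 107/20/31 * 100 = 17.26%

17.26


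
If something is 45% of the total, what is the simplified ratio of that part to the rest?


Part = 45%, Remainder = 55%
Ratio = 45:55
GCD(45, 55) = 5
Simplify: 9:11 = 9:11

9:11


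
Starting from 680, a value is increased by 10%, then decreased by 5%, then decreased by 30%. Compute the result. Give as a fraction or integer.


Start: 680
Step 1: increase by 10% => multiply by 110/100
  680 * 110/100 = 748
Step 2: decrease by 5% => multiply by 95/100
  748 * 95/100 = 3553/5
Step 3: decrease by 30% => multiply by 70/100
  3553/5 * 70/100 = 24871/50
Final value = 24871/50

24871/50


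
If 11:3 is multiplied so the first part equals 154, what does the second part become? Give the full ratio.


Original ratio: 11:3
First term target: 154
Scale factor = 154 / 11 = 14
Multiply second term: 3 * 14 = 42
Equivalent ratio = 154:42

154:42
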